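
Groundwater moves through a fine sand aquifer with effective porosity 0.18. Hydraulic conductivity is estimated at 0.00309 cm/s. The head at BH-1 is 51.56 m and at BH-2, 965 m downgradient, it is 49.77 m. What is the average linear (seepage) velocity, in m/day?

0.0275

Convert K: 0.00309 cm/s × 864 = 2.670 m/day.
Hydraulic gradient i = (51.56 − 49.77) / 965 = 1.79 / 965 = 0.001855.
Darcy flux q = K · i = 2.670 × 0.001855 = 0.004952 m/day.
Seepage velocity v = q / n_e = 0.004952 / 0.18 = 0.02751 m/day.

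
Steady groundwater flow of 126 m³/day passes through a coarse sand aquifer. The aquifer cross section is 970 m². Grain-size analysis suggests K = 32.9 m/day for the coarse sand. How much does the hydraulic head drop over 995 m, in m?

From Q = K·A·i, i = Q / (K·A) = 126 / (32.90 × 970.0) = 0.003948.
Head loss Δh = i · L = 0.003948 × 995 = 3.928 m.

3.93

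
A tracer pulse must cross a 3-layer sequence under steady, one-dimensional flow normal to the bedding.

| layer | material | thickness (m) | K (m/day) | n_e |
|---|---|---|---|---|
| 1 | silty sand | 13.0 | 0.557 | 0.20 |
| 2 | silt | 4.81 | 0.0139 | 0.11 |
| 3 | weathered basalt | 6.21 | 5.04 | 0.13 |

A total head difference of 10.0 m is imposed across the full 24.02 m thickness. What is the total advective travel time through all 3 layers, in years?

With flow normal to the layers, continuity requires the same specific discharge q through every layer.
Σ(b_i/K_i) = 13.0/0.557 + 4.81/0.0139 + 6.21/5.04 = 370.6 d.
q = Δh / Σ(b_i/K_i) = 10.0 / 370.6 = 0.02698 m/day.
In each layer the seepage velocity is v_i = q/n_i, so the layer transit time is t_i = b_i·n_i / q:
  layer 1 (silty sand): t_1 = 13.0 × 0.20 / 0.02698 = 96.36 d
  layer 2 (silt): t_2 = 4.81 × 0.11 / 0.02698 = 19.61 d
  layer 3 (weathered basalt): t_3 = 6.21 × 0.13 / 0.02698 = 29.92 d
Total t = Σ t_i = 145.9 days = 0.3994 years.

0.399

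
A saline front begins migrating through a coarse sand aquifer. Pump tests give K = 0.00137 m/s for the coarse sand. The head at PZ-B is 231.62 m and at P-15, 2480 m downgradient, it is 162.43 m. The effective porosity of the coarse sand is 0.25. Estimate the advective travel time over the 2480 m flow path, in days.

188

Convert K: 0.00137 m/s × 86400 = 118.4 m/day.
Hydraulic gradient i = (231.62 − 162.43) / 2480 = 69.19 / 2480 = 0.02790.
Darcy flux q = K · i = 118.4 × 0.02790 = 3.302 m/day.
Seepage velocity v = q / n_e = 3.302 / 0.25 = 13.21 m/day.
Travel time t = L / v = 2480 / 13.21 = 187.7 days.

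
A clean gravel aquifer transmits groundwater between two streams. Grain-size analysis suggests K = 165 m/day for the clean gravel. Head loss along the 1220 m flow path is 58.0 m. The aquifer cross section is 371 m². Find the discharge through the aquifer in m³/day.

2910

Hydraulic gradient i = Δh / L = 58.0 / 1220 = 0.04754.
Darcy's law: Q = K · A · i = 165.0 × 371.0 × 0.04754 = 2910 m³/day.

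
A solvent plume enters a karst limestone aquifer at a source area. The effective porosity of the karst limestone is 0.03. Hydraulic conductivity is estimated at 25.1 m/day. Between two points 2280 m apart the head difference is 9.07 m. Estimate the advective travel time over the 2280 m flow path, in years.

1.88

Hydraulic gradient i = Δh / L = 9.07 / 2280 = 0.003978.
Darcy flux q = K · i = 25.10 × 0.003978 = 0.09985 m/day.
Seepage velocity v = q / n_e = 0.09985 / 0.03 = 3.328 m/day.
Travel time t = L / v = 2280 / 3.328 = 685.0 days = 1.876 years.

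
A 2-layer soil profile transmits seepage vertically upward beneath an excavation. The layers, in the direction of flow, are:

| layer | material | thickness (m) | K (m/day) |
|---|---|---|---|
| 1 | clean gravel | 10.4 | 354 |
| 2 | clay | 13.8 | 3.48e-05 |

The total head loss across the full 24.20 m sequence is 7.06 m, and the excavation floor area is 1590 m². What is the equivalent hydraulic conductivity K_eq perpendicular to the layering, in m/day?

6.10e-05

Flow is perpendicular to layering, so the layers act in series and the equivalent K is the thickness-weighted harmonic mean.
Total thickness L = 10.4 + 13.8 = 24.20 m.
Σ(b_i/K_i) = 10.4/354 + 13.8/3.48e-05 = 3.966e+05 d.
K_eq = L / Σ(b_i/K_i) = 24.20 / 3.966e+05 = 6.103e-05 m/day.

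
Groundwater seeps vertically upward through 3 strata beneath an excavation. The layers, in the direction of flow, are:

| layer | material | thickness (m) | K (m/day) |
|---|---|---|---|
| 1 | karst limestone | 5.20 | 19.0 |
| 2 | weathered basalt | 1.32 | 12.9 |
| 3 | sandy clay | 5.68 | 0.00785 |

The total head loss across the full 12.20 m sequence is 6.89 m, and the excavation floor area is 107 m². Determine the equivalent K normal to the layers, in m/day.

0.0169

Flow is perpendicular to layering, so the layers act in series and the equivalent K is the thickness-weighted harmonic mean.
Total thickness L = 5.20 + 1.32 + 5.68 = 12.20 m.
Σ(b_i/K_i) = 5.20/19.0 + 1.32/12.9 + 5.68/0.00785 = 723.9 d.
K_eq = L / Σ(b_i/K_i) = 12.20 / 723.9 = 0.01685 m/day.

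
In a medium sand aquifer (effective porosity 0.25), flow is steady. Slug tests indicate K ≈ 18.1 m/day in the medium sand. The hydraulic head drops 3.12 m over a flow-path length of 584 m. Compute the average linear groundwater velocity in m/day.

0.387

Hydraulic gradient i = Δh / L = 3.12 / 584 = 0.005342.
Darcy flux q = K · i = 18.10 × 0.005342 = 0.09670 m/day.
Seepage velocity v = q / n_e = 0.09670 / 0.25 = 0.3868 m/day.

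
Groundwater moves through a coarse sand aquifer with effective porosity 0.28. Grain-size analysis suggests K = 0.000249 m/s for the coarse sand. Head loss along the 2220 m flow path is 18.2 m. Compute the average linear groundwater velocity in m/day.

Convert K: 0.000249 m/s × 86400 = 21.51 m/day.
Hydraulic gradient i = Δh / L = 18.2 / 2220 = 0.008198.
Darcy flux q = K · i = 21.51 × 0.008198 = 0.1764 m/day.
Seepage velocity v = q / n_e = 0.1764 / 0.28 = 0.6299 m/day.

0.630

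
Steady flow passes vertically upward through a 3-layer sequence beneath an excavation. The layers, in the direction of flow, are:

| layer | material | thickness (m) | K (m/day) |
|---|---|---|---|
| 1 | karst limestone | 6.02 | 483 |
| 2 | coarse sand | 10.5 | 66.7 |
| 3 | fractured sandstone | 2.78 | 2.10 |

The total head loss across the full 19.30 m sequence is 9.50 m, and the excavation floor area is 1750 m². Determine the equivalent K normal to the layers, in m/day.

12.9

Flow is perpendicular to layering, so the layers act in series and the equivalent K is the thickness-weighted harmonic mean.
Total thickness L = 6.02 + 10.5 + 2.78 = 19.30 m.
Σ(b_i/K_i) = 6.02/483 + 10.5/66.7 + 2.78/2.10 = 1.494 d.
K_eq = L / Σ(b_i/K_i) = 19.30 / 1.494 = 12.92 m/day.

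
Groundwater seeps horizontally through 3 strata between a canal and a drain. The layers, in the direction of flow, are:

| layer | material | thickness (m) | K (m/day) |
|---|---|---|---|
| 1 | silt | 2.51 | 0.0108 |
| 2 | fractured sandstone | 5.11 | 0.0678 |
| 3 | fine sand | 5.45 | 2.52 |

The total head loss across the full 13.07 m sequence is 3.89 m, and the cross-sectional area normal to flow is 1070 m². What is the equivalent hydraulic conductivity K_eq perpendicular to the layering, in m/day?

0.0422

Flow is perpendicular to layering, so the layers act in series and the equivalent K is the thickness-weighted harmonic mean.
Total thickness L = 2.51 + 5.11 + 5.45 = 13.07 m.
Σ(b_i/K_i) = 2.51/0.0108 + 5.11/0.0678 + 5.45/2.52 = 309.9 d.
K_eq = L / Σ(b_i/K_i) = 13.07 / 309.9 = 0.04217 m/day.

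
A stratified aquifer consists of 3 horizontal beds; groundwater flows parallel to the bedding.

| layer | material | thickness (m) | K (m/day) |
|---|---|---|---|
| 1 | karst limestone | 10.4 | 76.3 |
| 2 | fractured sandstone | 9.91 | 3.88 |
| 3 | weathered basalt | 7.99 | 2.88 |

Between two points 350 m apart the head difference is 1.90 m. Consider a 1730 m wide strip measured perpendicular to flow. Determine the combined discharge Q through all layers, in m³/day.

Flow is parallel to layering, so each bed carries its own Darcy discharge and the transmissivities add.
Σ(K_i·b_i) = 76.3×10.4 + 3.88×9.91 + 2.88×7.99 = 855.0 m²/day.
Hydraulic gradient i = Δh / L = 1.90 / 350 = 0.005429.
Q = Σ(K_i·b_i) · W · i = 855.0 × 1730 × 0.005429 = 8030 m³/day.

8030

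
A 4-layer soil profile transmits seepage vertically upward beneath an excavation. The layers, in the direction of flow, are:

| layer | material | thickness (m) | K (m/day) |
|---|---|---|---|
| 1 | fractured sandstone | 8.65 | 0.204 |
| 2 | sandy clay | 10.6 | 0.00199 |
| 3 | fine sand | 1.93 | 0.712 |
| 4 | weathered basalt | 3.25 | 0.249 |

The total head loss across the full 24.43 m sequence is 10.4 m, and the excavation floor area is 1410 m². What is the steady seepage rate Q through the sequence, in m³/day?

Flow is perpendicular to layering, so the layers act in series and the equivalent K is the thickness-weighted harmonic mean.
Total thickness L = 8.65 + 10.6 + 1.93 + 3.25 = 24.43 m.
Σ(b_i/K_i) = 8.65/0.204 + 10.6/0.00199 + 1.93/0.712 + 3.25/0.249 = 5385 d.
K_eq = L / Σ(b_i/K_i) = 24.43 / 5385 = 0.004537 m/day.
Q = K_eq · A · (Δh/L) = 0.004537 × 1410 × (10.4/24.43) = 2.723 m³/day.

2.72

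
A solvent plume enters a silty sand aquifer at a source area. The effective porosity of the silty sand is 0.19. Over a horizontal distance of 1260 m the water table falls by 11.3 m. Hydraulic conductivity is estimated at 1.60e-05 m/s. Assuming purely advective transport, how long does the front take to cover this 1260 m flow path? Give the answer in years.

Convert K: 1.60e-05 m/s × 86400 = 1.382 m/day.
Hydraulic gradient i = Δh / L = 11.3 / 1260 = 0.008968.
Darcy flux q = K · i = 1.382 × 0.008968 = 0.01240 m/day.
Seepage velocity v = q / n_e = 0.01240 / 0.19 = 0.06525 m/day.
Travel time t = L / v = 1260 / 0.06525 = 19310 days = 52.87 years.

52.9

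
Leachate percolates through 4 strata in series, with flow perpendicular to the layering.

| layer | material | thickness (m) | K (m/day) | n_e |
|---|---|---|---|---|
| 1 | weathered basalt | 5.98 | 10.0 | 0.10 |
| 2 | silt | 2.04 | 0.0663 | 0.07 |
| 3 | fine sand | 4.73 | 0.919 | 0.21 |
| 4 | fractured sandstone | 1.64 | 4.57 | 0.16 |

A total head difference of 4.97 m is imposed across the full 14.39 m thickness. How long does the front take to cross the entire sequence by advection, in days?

With flow normal to the layers, continuity requires the same specific discharge q through every layer.
Σ(b_i/K_i) = 5.98/10.0 + 2.04/0.0663 + 4.73/0.919 + 1.64/4.57 = 36.87 d.
q = Δh / Σ(b_i/K_i) = 4.97 / 36.87 = 0.1348 m/day.
In each layer the seepage velocity is v_i = q/n_i, so the layer transit time is t_i = b_i·n_i / q:
  layer 1 (weathered basalt): t_1 = 5.98 × 0.10 / 0.1348 = 4.437 d
  layer 2 (silt): t_2 = 2.04 × 0.07 / 0.1348 = 1.059 d
  layer 3 (fine sand): t_3 = 4.73 × 0.21 / 0.1348 = 7.369 d
  layer 4 (fractured sandstone): t_4 = 1.64 × 0.16 / 0.1348 = 1.947 d
Total t = Σ t_i = 14.81 days.

14.8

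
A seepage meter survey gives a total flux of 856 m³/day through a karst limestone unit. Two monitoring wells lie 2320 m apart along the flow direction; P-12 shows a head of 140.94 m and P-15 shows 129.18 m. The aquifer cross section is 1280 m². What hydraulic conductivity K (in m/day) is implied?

Hydraulic gradient i = (140.94 − 129.18) / 2320 = 11.76 / 2320 = 0.005069.
From Q = K·A·i, K = Q / (A·i) = 856 / (1280 × 0.005069) = 131.9 m/day.

132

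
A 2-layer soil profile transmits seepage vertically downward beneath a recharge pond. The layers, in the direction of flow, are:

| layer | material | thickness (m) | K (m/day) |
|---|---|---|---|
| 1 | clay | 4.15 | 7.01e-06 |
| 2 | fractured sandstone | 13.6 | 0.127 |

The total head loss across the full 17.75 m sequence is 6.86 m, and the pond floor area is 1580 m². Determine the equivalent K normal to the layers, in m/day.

Flow is perpendicular to layering, so the layers act in series and the equivalent K is the thickness-weighted harmonic mean.
Total thickness L = 4.15 + 13.6 = 17.75 m.
Σ(b_i/K_i) = 4.15/7.01e-06 + 13.6/0.127 = 5.921e+05 d.
K_eq = L / Σ(b_i/K_i) = 17.75 / 5.921e+05 = 2.998e-05 m/day.

3.00e-05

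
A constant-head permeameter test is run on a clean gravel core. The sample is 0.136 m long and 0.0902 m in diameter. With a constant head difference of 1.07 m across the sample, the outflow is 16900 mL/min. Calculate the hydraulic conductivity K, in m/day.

Cross-sectional area A = π·(d/2)² = π × (0.0902/2)² = 0.006390 m².
Convert discharge: 16900 mL/min = 0.0002817 m³/s.
Darcy's law rearranged: K = Q·L / (A·Δh) = 0.0002817 × 0.136 / (0.006390 × 1.07) = 0.005603 m/s = 484.1 m/day.

484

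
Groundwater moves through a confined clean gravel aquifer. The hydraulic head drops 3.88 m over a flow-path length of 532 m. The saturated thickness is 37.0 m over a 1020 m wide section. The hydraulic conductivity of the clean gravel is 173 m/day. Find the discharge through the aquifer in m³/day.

47600

Cross-sectional area A = 1020 × 37.0 = 37740 m².
Hydraulic gradient i = Δh / L = 3.88 / 532 = 0.007293.
Darcy's law: Q = K · A · i = 173.0 × 37740 × 0.007293 = 47618 m³/day.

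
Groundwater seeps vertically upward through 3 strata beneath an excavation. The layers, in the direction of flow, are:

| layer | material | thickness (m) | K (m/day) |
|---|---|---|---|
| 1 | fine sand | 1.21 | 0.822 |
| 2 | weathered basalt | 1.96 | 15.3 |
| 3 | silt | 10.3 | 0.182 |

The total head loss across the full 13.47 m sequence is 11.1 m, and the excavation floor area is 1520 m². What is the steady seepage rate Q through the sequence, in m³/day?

290

Flow is perpendicular to layering, so the layers act in series and the equivalent K is the thickness-weighted harmonic mean.
Total thickness L = 1.21 + 1.96 + 10.3 = 13.47 m.
Σ(b_i/K_i) = 1.21/0.822 + 1.96/15.3 + 10.3/0.182 = 58.19 d.
K_eq = L / Σ(b_i/K_i) = 13.47 / 58.19 = 0.2315 m/day.
Q = K_eq · A · (Δh/L) = 0.2315 × 1520 × (11.1/13.47) = 289.9 m³/day.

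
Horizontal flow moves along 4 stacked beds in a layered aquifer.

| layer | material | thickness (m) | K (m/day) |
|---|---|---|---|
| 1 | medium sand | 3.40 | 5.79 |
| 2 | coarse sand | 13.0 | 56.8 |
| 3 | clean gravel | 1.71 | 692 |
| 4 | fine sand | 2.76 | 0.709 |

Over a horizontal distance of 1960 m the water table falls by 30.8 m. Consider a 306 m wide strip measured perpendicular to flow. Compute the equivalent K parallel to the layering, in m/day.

Flow is parallel to layering, so each bed carries its own Darcy discharge and the transmissivities add.
Σ(K_i·b_i) = 5.79×3.40 + 56.8×13.0 + 692×1.71 + 0.709×2.76 = 1943 m²/day.
Total thickness b = 20.87 m, so K_eq = Σ(K_i·b_i)/b = 93.12 m/day.

93.1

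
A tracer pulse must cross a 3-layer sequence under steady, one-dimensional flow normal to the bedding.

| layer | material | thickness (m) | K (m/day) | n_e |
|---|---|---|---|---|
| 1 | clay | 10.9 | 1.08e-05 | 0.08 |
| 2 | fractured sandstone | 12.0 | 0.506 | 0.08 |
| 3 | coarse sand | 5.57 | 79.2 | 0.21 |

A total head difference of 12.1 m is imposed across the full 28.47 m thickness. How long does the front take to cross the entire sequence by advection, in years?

685

With flow normal to the layers, continuity requires the same specific discharge q through every layer.
Σ(b_i/K_i) = 10.9/1.08e-05 + 12.0/0.506 + 5.57/79.2 = 1.009e+06 d.
q = Δh / Σ(b_i/K_i) = 12.1 / 1.009e+06 = 1.199e-05 m/day.
In each layer the seepage velocity is v_i = q/n_i, so the layer transit time is t_i = b_i·n_i / q:
  layer 1 (clay): t_1 = 10.9 × 0.08 / 1.199e-05 = 72735 d
  layer 2 (fractured sandstone): t_2 = 12.0 × 0.08 / 1.199e-05 = 80075 d
  layer 3 (coarse sand): t_3 = 5.57 × 0.21 / 1.199e-05 = 97567 d
Total t = Σ t_i = 2.504e+05 days = 685.5 years.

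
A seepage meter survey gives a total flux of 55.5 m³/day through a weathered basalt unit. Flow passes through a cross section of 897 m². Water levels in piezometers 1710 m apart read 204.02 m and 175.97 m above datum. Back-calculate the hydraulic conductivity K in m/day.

Hydraulic gradient i = (204.02 − 175.97) / 1710 = 28.05 / 1710 = 0.01640.
From Q = K·A·i, K = Q / (A·i) = 55.5 / (897.0 × 0.01640) = 3.772 m/day.

3.77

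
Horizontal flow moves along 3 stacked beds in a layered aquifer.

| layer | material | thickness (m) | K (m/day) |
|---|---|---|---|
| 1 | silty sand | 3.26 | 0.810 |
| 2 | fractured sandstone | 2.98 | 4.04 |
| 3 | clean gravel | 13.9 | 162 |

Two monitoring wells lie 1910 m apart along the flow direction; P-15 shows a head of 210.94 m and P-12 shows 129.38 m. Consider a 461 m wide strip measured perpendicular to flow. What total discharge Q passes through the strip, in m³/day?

44600

Flow is parallel to layering, so each bed carries its own Darcy discharge and the transmissivities add.
Σ(K_i·b_i) = 0.810×3.26 + 4.04×2.98 + 162×13.9 = 2266 m²/day.
Hydraulic gradient i = (210.94 − 129.38) / 1910 = 81.56 / 1910 = 0.04270.
Q = Σ(K_i·b_i) · W · i = 2266 × 461 × 0.04270 = 44617 m³/day.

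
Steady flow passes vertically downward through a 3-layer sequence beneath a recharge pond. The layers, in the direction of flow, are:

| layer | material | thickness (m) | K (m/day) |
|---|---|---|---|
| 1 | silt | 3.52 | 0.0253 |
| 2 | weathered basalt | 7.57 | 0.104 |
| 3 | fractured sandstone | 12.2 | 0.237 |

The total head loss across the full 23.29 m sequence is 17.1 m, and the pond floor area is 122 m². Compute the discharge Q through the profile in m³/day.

Flow is perpendicular to layering, so the layers act in series and the equivalent K is the thickness-weighted harmonic mean.
Total thickness L = 3.52 + 7.57 + 12.2 = 23.29 m.
Σ(b_i/K_i) = 3.52/0.0253 + 7.57/0.104 + 12.2/0.237 = 263.4 d.
K_eq = L / Σ(b_i/K_i) = 23.29 / 263.4 = 0.08842 m/day.
Q = K_eq · A · (Δh/L) = 0.08842 × 122 × (17.1/23.29) = 7.920 m³/day.

7.92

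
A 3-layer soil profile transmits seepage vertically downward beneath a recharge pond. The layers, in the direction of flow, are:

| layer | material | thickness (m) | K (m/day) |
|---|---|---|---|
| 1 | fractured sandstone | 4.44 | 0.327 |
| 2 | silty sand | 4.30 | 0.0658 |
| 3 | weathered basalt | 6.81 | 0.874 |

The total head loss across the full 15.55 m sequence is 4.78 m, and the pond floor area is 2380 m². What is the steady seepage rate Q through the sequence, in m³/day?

Flow is perpendicular to layering, so the layers act in series and the equivalent K is the thickness-weighted harmonic mean.
Total thickness L = 4.44 + 4.30 + 6.81 = 15.55 m.
Σ(b_i/K_i) = 4.44/0.327 + 4.30/0.0658 + 6.81/0.874 = 86.72 d.
K_eq = L / Σ(b_i/K_i) = 15.55 / 86.72 = 0.1793 m/day.
Q = K_eq · A · (Δh/L) = 0.1793 × 2380 × (4.78/15.55) = 131.2 m³/day.

131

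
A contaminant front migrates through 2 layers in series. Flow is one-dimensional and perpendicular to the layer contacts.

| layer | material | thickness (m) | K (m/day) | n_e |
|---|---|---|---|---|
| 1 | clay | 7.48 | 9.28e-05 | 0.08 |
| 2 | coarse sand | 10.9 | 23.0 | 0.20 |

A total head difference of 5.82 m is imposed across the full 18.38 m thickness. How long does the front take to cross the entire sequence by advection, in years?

With flow normal to the layers, continuity requires the same specific discharge q through every layer.
Σ(b_i/K_i) = 7.48/9.28e-05 + 10.9/23.0 = 80604 d.
q = Δh / Σ(b_i/K_i) = 5.82 / 80604 = 7.220e-05 m/day.
In each layer the seepage velocity is v_i = q/n_i, so the layer transit time is t_i = b_i·n_i / q:
  layer 1 (clay): t_1 = 7.48 × 0.08 / 7.220e-05 = 8288 d
  layer 2 (coarse sand): t_2 = 10.9 × 0.20 / 7.220e-05 = 30192 d
Total t = Σ t_i = 38479 days = 105.4 years.

105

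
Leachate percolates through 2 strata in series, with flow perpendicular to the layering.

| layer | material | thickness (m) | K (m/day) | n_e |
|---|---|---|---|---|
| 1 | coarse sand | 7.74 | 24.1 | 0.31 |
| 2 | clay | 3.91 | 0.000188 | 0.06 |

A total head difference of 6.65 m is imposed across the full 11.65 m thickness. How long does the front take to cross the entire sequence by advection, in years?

22.6

With flow normal to the layers, continuity requires the same specific discharge q through every layer.
Σ(b_i/K_i) = 7.74/24.1 + 3.91/0.000188 = 20798 d.
q = Δh / Σ(b_i/K_i) = 6.65 / 20798 = 0.0003197 m/day.
In each layer the seepage velocity is v_i = q/n_i, so the layer transit time is t_i = b_i·n_i / q:
  layer 1 (coarse sand): t_1 = 7.74 × 0.31 / 0.0003197 = 7504 d
  layer 2 (clay): t_2 = 3.91 × 0.06 / 0.0003197 = 733.7 d
Total t = Σ t_i = 8238 days = 22.55 years.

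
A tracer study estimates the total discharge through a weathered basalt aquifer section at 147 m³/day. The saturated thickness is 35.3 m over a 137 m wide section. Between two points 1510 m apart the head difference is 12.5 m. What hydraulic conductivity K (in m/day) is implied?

Cross-sectional area A = 137 × 35.3 = 4836 m².
Hydraulic gradient i = Δh / L = 12.5 / 1510 = 0.008278.
From Q = K·A·i, K = Q / (A·i) = 147 / (4836 × 0.008278) = 3.672 m/day.

3.67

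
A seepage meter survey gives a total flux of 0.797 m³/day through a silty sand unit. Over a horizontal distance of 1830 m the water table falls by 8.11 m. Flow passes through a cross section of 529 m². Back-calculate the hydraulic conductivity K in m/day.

Hydraulic gradient i = Δh / L = 8.11 / 1830 = 0.004432.
From Q = K·A·i, K = Q / (A·i) = 0.797 / (529.0 × 0.004432) = 0.3400 m/day.

0.340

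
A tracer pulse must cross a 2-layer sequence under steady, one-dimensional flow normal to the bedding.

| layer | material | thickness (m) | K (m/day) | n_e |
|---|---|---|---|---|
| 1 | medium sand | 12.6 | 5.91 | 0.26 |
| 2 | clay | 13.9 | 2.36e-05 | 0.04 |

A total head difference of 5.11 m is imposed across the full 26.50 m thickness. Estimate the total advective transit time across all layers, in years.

With flow normal to the layers, continuity requires the same specific discharge q through every layer.
Σ(b_i/K_i) = 12.6/5.91 + 13.9/2.36e-05 = 5.890e+05 d.
q = Δh / Σ(b_i/K_i) = 5.11 / 5.890e+05 = 8.676e-06 m/day.
In each layer the seepage velocity is v_i = q/n_i, so the layer transit time is t_i = b_i·n_i / q:
  layer 1 (medium sand): t_1 = 12.6 × 0.26 / 8.676e-06 = 3.776e+05 d
  layer 2 (clay): t_2 = 13.9 × 0.04 / 8.676e-06 = 64085 d
Total t = Σ t_i = 4.417e+05 days = 1209 years.

1210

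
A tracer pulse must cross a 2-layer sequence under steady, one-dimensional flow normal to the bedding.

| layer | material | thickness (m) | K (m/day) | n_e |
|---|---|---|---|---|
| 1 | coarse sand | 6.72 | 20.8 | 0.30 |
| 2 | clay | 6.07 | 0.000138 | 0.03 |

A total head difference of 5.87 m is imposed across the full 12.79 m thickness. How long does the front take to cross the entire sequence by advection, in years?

With flow normal to the layers, continuity requires the same specific discharge q through every layer.
Σ(b_i/K_i) = 6.72/20.8 + 6.07/0.000138 = 43986 d.
q = Δh / Σ(b_i/K_i) = 5.87 / 43986 = 0.0001335 m/day.
In each layer the seepage velocity is v_i = q/n_i, so the layer transit time is t_i = b_i·n_i / q:
  layer 1 (coarse sand): t_1 = 6.72 × 0.30 / 0.0001335 = 15107 d
  layer 2 (clay): t_2 = 6.07 × 0.03 / 0.0001335 = 1365 d
Total t = Σ t_i = 16471 days = 45.10 years.

45.1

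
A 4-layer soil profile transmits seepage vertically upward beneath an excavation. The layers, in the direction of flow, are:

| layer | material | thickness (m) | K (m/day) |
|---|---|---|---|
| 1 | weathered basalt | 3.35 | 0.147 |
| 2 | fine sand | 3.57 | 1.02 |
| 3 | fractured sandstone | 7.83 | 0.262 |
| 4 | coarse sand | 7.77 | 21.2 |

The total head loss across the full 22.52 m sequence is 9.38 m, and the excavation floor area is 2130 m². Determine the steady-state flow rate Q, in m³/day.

Flow is perpendicular to layering, so the layers act in series and the equivalent K is the thickness-weighted harmonic mean.
Total thickness L = 3.35 + 3.57 + 7.83 + 7.77 = 22.52 m.
Σ(b_i/K_i) = 3.35/0.147 + 3.57/1.02 + 7.83/0.262 + 7.77/21.2 = 56.54 d.
K_eq = L / Σ(b_i/K_i) = 22.52 / 56.54 = 0.3983 m/day.
Q = K_eq · A · (Δh/L) = 0.3983 × 2130 × (9.38/22.52) = 353.4 m³/day.

353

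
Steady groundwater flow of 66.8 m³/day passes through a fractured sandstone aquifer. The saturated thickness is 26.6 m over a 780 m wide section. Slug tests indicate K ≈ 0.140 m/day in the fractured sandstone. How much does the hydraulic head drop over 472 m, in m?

10.9

Cross-sectional area A = 780 × 26.6 = 20748 m².
From Q = K·A·i, i = Q / (K·A) = 66.8 / (0.1400 × 20748) = 0.02300.
Head loss Δh = i · L = 0.02300 × 472 = 10.85 m.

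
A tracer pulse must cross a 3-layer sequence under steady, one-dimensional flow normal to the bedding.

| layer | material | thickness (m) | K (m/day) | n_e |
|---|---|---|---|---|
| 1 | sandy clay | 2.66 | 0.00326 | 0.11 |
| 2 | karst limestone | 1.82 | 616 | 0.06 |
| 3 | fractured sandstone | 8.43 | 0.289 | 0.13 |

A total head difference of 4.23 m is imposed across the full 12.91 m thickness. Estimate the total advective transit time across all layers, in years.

With flow normal to the layers, continuity requires the same specific discharge q through every layer.
Σ(b_i/K_i) = 2.66/0.00326 + 1.82/616 + 8.43/0.289 = 845.1 d.
q = Δh / Σ(b_i/K_i) = 4.23 / 845.1 = 0.005005 m/day.
In each layer the seepage velocity is v_i = q/n_i, so the layer transit time is t_i = b_i·n_i / q:
  layer 1 (sandy clay): t_1 = 2.66 × 0.11 / 0.005005 = 58.46 d
  layer 2 (karst limestone): t_2 = 1.82 × 0.06 / 0.005005 = 21.82 d
  layer 3 (fractured sandstone): t_3 = 8.43 × 0.13 / 0.005005 = 219.0 d
Total t = Σ t_i = 299.2 days = 0.8192 years.

0.819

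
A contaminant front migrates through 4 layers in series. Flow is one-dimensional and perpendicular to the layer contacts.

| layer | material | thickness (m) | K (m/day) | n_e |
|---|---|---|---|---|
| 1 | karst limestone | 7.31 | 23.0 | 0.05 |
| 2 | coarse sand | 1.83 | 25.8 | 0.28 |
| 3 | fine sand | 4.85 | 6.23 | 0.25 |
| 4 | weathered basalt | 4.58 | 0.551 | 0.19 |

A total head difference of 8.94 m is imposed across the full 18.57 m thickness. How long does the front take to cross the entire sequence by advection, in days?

With flow normal to the layers, continuity requires the same specific discharge q through every layer.
Σ(b_i/K_i) = 7.31/23.0 + 1.83/25.8 + 4.85/6.23 + 4.58/0.551 = 9.479 d.
q = Δh / Σ(b_i/K_i) = 8.94 / 9.479 = 0.9431 m/day.
In each layer the seepage velocity is v_i = q/n_i, so the layer transit time is t_i = b_i·n_i / q:
  layer 1 (karst limestone): t_1 = 7.31 × 0.05 / 0.9431 = 0.3876 d
  layer 2 (coarse sand): t_2 = 1.83 × 0.28 / 0.9431 = 0.5433 d
  layer 3 (fine sand): t_3 = 4.85 × 0.25 / 0.9431 = 1.286 d
  layer 4 (weathered basalt): t_4 = 4.58 × 0.19 / 0.9431 = 0.9227 d
Total t = Σ t_i = 3.139 days.

3.14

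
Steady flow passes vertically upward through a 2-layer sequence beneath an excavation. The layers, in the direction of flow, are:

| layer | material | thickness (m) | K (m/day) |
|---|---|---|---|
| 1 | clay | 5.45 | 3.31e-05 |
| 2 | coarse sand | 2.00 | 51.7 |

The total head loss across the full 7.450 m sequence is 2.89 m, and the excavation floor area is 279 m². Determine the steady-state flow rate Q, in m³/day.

0.00490

Flow is perpendicular to layering, so the layers act in series and the equivalent K is the thickness-weighted harmonic mean.
Total thickness L = 5.45 + 2.00 = 7.450 m.
Σ(b_i/K_i) = 5.45/3.31e-05 + 2.00/51.7 = 1.647e+05 d.
K_eq = L / Σ(b_i/K_i) = 7.450 / 1.647e+05 = 4.525e-05 m/day.
Q = K_eq · A · (Δh/L) = 4.525e-05 × 279 × (2.89/7.450) = 0.004897 m³/day.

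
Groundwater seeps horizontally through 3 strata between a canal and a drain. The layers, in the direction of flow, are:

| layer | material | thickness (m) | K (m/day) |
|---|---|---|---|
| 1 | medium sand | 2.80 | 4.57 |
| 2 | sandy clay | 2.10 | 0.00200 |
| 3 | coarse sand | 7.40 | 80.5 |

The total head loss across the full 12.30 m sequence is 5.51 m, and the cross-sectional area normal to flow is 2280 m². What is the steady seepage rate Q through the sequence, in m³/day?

12.0

Flow is perpendicular to layering, so the layers act in series and the equivalent K is the thickness-weighted harmonic mean.
Total thickness L = 2.80 + 2.10 + 7.40 = 12.30 m.
Σ(b_i/K_i) = 2.80/4.57 + 2.10/0.00200 + 7.40/80.5 = 1051 d.
K_eq = L / Σ(b_i/K_i) = 12.30 / 1051 = 0.01171 m/day.
Q = K_eq · A · (Δh/L) = 0.01171 × 2280 × (5.51/12.30) = 11.96 m³/day.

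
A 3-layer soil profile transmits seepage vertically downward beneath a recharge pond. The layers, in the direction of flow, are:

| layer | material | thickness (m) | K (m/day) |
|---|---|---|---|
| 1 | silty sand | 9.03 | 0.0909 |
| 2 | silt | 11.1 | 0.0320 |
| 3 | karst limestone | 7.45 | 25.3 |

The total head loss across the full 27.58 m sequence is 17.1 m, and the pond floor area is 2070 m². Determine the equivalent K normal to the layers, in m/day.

0.0618

Flow is perpendicular to layering, so the layers act in series and the equivalent K is the thickness-weighted harmonic mean.
Total thickness L = 9.03 + 11.1 + 7.45 = 27.58 m.
Σ(b_i/K_i) = 9.03/0.0909 + 11.1/0.0320 + 7.45/25.3 = 446.5 d.
K_eq = L / Σ(b_i/K_i) = 27.58 / 446.5 = 0.06177 m/day.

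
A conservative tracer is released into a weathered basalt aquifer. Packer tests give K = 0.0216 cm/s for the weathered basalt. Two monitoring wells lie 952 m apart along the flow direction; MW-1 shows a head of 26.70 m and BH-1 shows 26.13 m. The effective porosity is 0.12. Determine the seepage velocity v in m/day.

0.0931

Convert K: 0.0216 cm/s × 864 = 18.66 m/day.
Hydraulic gradient i = (26.70 − 26.13) / 952 = 0.57 / 952 = 0.0005987.
Darcy flux q = K · i = 18.66 × 0.0005987 = 0.01117 m/day.
Seepage velocity v = q / n_e = 0.01117 / 0.12 = 0.09312 m/day.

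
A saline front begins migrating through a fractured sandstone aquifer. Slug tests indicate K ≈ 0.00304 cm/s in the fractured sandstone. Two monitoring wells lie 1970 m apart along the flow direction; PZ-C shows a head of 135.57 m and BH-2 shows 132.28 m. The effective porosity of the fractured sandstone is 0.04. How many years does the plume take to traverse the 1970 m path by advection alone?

49.2

Convert K: 0.00304 cm/s × 864 = 2.627 m/day.
Hydraulic gradient i = (135.57 − 132.28) / 1970 = 3.29 / 1970 = 0.001670.
Darcy flux q = K · i = 2.627 × 0.001670 = 0.004386 m/day.
Seepage velocity v = q / n_e = 0.004386 / 0.04 = 0.1097 m/day.
Travel time t = L / v = 1970 / 0.1097 = 17964 days = 49.18 years.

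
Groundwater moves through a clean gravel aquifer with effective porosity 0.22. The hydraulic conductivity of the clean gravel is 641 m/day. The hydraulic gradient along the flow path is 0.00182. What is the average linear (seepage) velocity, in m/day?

Hydraulic gradient i = 0.00182.
Darcy flux q = K · i = 641.0 × 0.001820 = 1.167 m/day.
Seepage velocity v = q / n_e = 1.167 / 0.22 = 5.303 m/day.

5.30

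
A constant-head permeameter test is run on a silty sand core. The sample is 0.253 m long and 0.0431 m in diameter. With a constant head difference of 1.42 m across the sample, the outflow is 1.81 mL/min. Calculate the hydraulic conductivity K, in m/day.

Cross-sectional area A = π·(d/2)² = π × (0.0431/2)² = 0.001459 m².
Convert discharge: 1.81 mL/min = 3.017e-08 m³/s.
Darcy's law rearranged: K = Q·L / (A·Δh) = 3.017e-08 × 0.253 / (0.001459 × 1.42) = 3.684e-06 m/s = 0.3183 m/day.

0.318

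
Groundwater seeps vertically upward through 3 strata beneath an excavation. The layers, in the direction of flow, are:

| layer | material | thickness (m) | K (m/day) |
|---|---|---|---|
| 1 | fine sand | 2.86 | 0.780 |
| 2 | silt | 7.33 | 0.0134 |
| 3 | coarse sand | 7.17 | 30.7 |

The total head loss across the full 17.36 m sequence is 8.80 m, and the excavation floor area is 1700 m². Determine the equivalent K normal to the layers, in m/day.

Flow is perpendicular to layering, so the layers act in series and the equivalent K is the thickness-weighted harmonic mean.
Total thickness L = 2.86 + 7.33 + 7.17 = 17.36 m.
Σ(b_i/K_i) = 2.86/0.780 + 7.33/0.0134 + 7.17/30.7 = 550.9 d.
K_eq = L / Σ(b_i/K_i) = 17.36 / 550.9 = 0.03151 m/day.

0.0315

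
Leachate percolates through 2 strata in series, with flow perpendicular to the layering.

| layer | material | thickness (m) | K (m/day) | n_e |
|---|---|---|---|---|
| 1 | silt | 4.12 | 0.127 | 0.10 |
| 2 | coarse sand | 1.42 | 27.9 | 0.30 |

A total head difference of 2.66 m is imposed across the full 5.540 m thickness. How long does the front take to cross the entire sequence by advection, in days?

With flow normal to the layers, continuity requires the same specific discharge q through every layer.
Σ(b_i/K_i) = 4.12/0.127 + 1.42/27.9 = 32.49 d.
q = Δh / Σ(b_i/K_i) = 2.66 / 32.49 = 0.08187 m/day.
In each layer the seepage velocity is v_i = q/n_i, so the layer transit time is t_i = b_i·n_i / q:
  layer 1 (silt): t_1 = 4.12 × 0.10 / 0.08187 = 5.033 d
  layer 2 (coarse sand): t_2 = 1.42 × 0.30 / 0.08187 = 5.204 d
Total t = Σ t_i = 10.24 days.

10.2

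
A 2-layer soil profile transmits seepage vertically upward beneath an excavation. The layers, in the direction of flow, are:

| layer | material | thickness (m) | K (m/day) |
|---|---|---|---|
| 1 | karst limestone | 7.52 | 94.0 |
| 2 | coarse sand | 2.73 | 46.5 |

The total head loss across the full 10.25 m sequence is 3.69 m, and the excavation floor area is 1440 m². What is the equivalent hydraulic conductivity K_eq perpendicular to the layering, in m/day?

Flow is perpendicular to layering, so the layers act in series and the equivalent K is the thickness-weighted harmonic mean.
Total thickness L = 7.52 + 2.73 = 10.25 m.
Σ(b_i/K_i) = 7.52/94.0 + 2.73/46.5 = 0.1387 d.
K_eq = L / Σ(b_i/K_i) = 10.25 / 0.1387 = 73.90 m/day.

73.9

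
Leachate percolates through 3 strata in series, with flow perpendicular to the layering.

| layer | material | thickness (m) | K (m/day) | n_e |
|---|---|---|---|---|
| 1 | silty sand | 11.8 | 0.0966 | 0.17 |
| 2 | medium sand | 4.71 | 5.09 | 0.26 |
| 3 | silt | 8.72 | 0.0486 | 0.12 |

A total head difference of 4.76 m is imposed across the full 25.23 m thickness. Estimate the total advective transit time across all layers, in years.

0.744

With flow normal to the layers, continuity requires the same specific discharge q through every layer.
Σ(b_i/K_i) = 11.8/0.0966 + 4.71/5.09 + 8.72/0.0486 = 302.5 d.
q = Δh / Σ(b_i/K_i) = 4.76 / 302.5 = 0.01574 m/day.
In each layer the seepage velocity is v_i = q/n_i, so the layer transit time is t_i = b_i·n_i / q:
  layer 1 (silty sand): t_1 = 11.8 × 0.17 / 0.01574 = 127.5 d
  layer 2 (medium sand): t_2 = 4.71 × 0.26 / 0.01574 = 77.82 d
  layer 3 (silt): t_3 = 8.72 × 0.12 / 0.01574 = 66.50 d
Total t = Σ t_i = 271.8 days = 0.7442 years.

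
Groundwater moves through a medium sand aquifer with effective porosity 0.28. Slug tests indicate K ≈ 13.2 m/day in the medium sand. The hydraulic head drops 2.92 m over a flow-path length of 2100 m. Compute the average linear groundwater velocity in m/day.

0.0656

Hydraulic gradient i = Δh / L = 2.92 / 2100 = 0.001390.
Darcy flux q = K · i = 13.20 × 0.001390 = 0.01835 m/day.
Seepage velocity v = q / n_e = 0.01835 / 0.28 = 0.06555 m/day.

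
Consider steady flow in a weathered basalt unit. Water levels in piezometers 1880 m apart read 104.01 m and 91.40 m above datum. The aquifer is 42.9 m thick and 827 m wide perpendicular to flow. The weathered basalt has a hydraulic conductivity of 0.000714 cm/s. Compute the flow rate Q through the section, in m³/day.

Convert K: 0.000714 cm/s × 864 = 0.6169 m/day.
Cross-sectional area A = 827 × 42.9 = 35478 m².
Hydraulic gradient i = (104.01 − 91.40) / 1880 = 12.61 / 1880 = 0.006707.
Darcy's law: Q = K · A · i = 0.6169 × 35478 × 0.006707 = 146.8 m³/day.

147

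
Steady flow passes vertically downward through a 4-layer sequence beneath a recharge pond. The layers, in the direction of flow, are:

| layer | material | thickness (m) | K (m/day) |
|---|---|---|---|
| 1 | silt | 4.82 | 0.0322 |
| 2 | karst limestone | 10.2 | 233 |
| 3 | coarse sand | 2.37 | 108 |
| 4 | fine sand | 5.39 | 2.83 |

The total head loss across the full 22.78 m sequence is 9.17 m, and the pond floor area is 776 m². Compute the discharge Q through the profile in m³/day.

Flow is perpendicular to layering, so the layers act in series and the equivalent K is the thickness-weighted harmonic mean.
Total thickness L = 4.82 + 10.2 + 2.37 + 5.39 = 22.78 m.
Σ(b_i/K_i) = 4.82/0.0322 + 10.2/233 + 2.37/108 + 5.39/2.83 = 151.7 d.
K_eq = L / Σ(b_i/K_i) = 22.78 / 151.7 = 0.1502 m/day.
Q = K_eq · A · (Δh/L) = 0.1502 × 776 × (9.17/22.78) = 46.92 m³/day.

46.9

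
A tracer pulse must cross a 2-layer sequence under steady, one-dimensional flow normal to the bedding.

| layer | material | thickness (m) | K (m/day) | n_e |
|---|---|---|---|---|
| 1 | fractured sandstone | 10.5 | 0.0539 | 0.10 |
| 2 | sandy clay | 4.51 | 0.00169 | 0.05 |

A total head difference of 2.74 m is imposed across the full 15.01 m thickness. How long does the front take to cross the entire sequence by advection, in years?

With flow normal to the layers, continuity requires the same specific discharge q through every layer.
Σ(b_i/K_i) = 10.5/0.0539 + 4.51/0.00169 = 2863 d.
q = Δh / Σ(b_i/K_i) = 2.74 / 2863 = 0.0009569 m/day.
In each layer the seepage velocity is v_i = q/n_i, so the layer transit time is t_i = b_i·n_i / q:
  layer 1 (fractured sandstone): t_1 = 10.5 × 0.10 / 0.0009569 = 1097 d
  layer 2 (sandy clay): t_2 = 4.51 × 0.05 / 0.0009569 = 235.7 d
Total t = Σ t_i = 1333 days = 3.649 years.

3.65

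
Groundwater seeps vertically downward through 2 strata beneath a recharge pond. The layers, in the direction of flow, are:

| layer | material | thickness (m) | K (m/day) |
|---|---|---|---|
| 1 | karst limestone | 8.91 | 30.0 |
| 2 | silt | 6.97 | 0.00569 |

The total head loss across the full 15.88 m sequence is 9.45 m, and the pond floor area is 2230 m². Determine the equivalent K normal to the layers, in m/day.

Flow is perpendicular to layering, so the layers act in series and the equivalent K is the thickness-weighted harmonic mean.
Total thickness L = 8.91 + 6.97 = 15.88 m.
Σ(b_i/K_i) = 8.91/30.0 + 6.97/0.00569 = 1225 d.
K_eq = L / Σ(b_i/K_i) = 15.88 / 1225 = 0.01296 m/day.

0.0130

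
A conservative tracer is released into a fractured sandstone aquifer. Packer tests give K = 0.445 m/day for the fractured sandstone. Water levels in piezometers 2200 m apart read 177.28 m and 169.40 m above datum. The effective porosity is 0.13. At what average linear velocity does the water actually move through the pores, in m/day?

Hydraulic gradient i = (177.28 − 169.40) / 2200 = 7.88 / 2200 = 0.003582.
Darcy flux q = K · i = 0.4450 × 0.003582 = 0.001594 m/day.
Seepage velocity v = q / n_e = 0.001594 / 0.13 = 0.01226 m/day.

0.0123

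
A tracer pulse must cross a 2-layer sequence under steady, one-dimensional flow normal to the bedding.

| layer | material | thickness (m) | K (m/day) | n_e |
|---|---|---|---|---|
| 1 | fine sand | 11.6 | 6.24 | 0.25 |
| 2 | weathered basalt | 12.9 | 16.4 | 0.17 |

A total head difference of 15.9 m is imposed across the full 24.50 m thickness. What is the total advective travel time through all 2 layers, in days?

With flow normal to the layers, continuity requires the same specific discharge q through every layer.
Σ(b_i/K_i) = 11.6/6.24 + 12.9/16.4 = 2.646 d.
q = Δh / Σ(b_i/K_i) = 15.9 / 2.646 = 6.010 m/day.
In each layer the seepage velocity is v_i = q/n_i, so the layer transit time is t_i = b_i·n_i / q:
  layer 1 (fine sand): t_1 = 11.6 × 0.25 / 6.010 = 0.4825 d
  layer 2 (weathered basalt): t_2 = 12.9 × 0.17 / 6.010 = 0.3649 d
Total t = Σ t_i = 0.8474 days.

0.847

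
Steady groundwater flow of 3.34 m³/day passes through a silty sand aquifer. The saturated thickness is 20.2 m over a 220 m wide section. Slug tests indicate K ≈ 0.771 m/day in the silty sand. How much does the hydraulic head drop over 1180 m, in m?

1.15

Cross-sectional area A = 220 × 20.2 = 4444 m².
From Q = K·A·i, i = Q / (K·A) = 3.34 / (0.7710 × 4444) = 0.0009748.
Head loss Δh = i · L = 0.0009748 × 1180 = 1.150 m.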